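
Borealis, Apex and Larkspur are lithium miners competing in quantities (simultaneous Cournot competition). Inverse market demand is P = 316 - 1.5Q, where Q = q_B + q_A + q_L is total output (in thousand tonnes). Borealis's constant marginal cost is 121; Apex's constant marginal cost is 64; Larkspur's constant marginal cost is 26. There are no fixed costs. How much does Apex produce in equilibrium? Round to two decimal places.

Borealis's profit: π_B = (316 - 1.5Q)q_B - (121q_B). Setting ∂π_B/∂q_B = 0: 195 - 3q_B - (3/2)(q_A + q_L) = 0.
Apex's first-order condition: 252 - 3q_A - (3/2)(q_B + q_L) = 0.
Larkspur's profit: π_L = (316 - 1.5Q)q_L - (26q_L). Setting ∂π_L/∂q_L = 0: 290 - 3q_L - (3/2)(q_B + q_A) = 0.
Summing all 3 equations gives 737 − 6Q = 0, hence Q = 737/6.
Back-substituting: q_B = (195 − 737/4)/(3/2) = 43/6, q_A = (252 − 737/4)/(3/2) = 271/6, q_L = (290 − 737/4)/(3/2) = 141/2.

45.17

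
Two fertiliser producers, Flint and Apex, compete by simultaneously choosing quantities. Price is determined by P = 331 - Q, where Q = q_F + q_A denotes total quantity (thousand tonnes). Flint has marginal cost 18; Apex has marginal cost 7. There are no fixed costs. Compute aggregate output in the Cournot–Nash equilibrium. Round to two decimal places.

Flint's profit: π_F = (331 - Q)q_F - (18q_F). Setting ∂π_F/∂q_F = 0: 313 - 2q_F - (q_A) = 0.
Apex's first-order condition: 324 - 2q_A - (q_F) = 0.
Rearranging gives the reaction functions q_F = (313 - q_A)/2 and q_A = (324 - q_F)/2.
Solving the pair: q_F = 302/3, q_A = 335/3.
Total output Q = 302/3 + 335/3 = 637/3.

212.33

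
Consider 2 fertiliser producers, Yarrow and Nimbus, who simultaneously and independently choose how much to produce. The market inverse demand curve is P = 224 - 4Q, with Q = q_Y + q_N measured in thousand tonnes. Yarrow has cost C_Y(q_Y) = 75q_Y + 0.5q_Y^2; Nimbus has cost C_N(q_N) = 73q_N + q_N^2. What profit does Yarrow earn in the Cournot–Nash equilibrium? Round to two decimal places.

645.08

Yarrow's profit: π_Y = (224 - 4Q)q_Y - (75q_Y + (1/2)q_Y²). Setting ∂π_Y/∂q_Y = 0: 149 - 9q_Y - 4(q_N) = 0.
Nimbus's profit: π_N = (224 - 4Q)q_N - (73q_N + q_N²). Setting ∂π_N/∂q_N = 0: 151 - 10q_N - 4(q_Y) = 0.
So q_Y = (149 - 4q_N)/9 and q_N = (151 - 4q_Y)/10.
Solving the pair: q_Y = 443/37, q_N = 763/74.
Price P = 224 - 4·(1649/74) = 134.8649.
Yarrow's profit: 134.8649·(443/37) - 75·(443/37) - (1/2)(443/37)² = 645.0844.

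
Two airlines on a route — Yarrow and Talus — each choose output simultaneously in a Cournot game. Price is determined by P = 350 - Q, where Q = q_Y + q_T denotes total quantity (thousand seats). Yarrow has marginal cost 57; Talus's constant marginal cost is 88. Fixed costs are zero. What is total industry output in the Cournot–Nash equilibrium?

185

Yarrow's profit: π_Y = (350 - Q)q_Y - (57q_Y). Setting ∂π_Y/∂q_Y = 0: 293 - 2q_Y - (q_T) = 0.
Talus's profit: π_T = (350 - Q)q_T - (88q_T). Setting ∂π_T/∂q_T = 0: 262 - 2q_T - (q_Y) = 0.
Rearranging gives the reaction functions q_Y = (293 - q_T)/2 and q_T = (262 - q_Y)/2.
Substituting one into the other gives q_Y = 108 and q_T = 77.
Total output Q = 108 + 77 = 185.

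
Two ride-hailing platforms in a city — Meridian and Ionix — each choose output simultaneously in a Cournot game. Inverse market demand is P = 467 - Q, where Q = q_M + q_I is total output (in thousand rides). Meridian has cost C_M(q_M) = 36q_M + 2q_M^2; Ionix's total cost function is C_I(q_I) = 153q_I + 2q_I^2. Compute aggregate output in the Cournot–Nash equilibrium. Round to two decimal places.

Meridian's profit: π_M = (467 - Q)q_M - (36q_M + 2q_M²). Setting ∂π_M/∂q_M = 0: 431 - 6q_M - (q_I) = 0.
Ionix's first-order condition: 314 - 6q_I - (q_M) = 0.
So q_M = (431 - q_I)/6 and q_I = (314 - q_M)/6.
Substituting one into the other gives q_M = 64.9143 and q_I = 1453/35.
Total output Q = 64.9143 + 1453/35 = 745/7.

106.43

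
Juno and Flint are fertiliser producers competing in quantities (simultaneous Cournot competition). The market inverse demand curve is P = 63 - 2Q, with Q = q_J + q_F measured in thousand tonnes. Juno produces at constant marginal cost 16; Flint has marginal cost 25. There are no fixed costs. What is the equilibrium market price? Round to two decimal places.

Juno's profit: π_J = (63 - 2Q)q_J - (16q_J). Setting ∂π_J/∂q_J = 0: 47 - 4q_J - 2(q_F) = 0.
Flint's profit: π_F = (63 - 2Q)q_F - (25q_F). Setting ∂π_F/∂q_F = 0: 38 - 4q_F - 2(q_J) = 0.
Best responses: q_J = (47 - 2q_F)/4, q_F = (38 - 2q_J)/4.
Substituting one into the other gives q_J = 28/3 and q_F = 29/6.
Total output Q = 85/6, so price P = 63 - 2·(85/6) = 104/3.

34.67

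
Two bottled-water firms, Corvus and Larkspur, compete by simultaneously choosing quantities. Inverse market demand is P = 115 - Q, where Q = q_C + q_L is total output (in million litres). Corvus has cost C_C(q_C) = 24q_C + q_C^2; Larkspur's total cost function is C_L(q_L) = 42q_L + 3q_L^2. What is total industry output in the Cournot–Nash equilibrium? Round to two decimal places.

27.61

Corvus's profit: π_C = (115 - Q)q_C - (24q_C + q_C²). Setting ∂π_C/∂q_C = 0: 91 - 4q_C - (q_L) = 0.
Larkspur's first-order condition: 73 - 8q_L - (q_C) = 0.
Rearranging gives the reaction functions q_C = (91 - q_L)/4 and q_L = (73 - q_C)/8.
Substituting one into the other gives q_C = 655/31 and q_L = 201/31.
Total output Q = 655/31 + 201/31 = 856/31.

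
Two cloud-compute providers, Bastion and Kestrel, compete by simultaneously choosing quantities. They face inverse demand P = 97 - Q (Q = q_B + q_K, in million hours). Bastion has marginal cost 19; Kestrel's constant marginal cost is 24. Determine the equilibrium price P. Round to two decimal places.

46.67

Bastion's profit: π_B = (97 - Q)q_B - (19q_B). Setting ∂π_B/∂q_B = 0: 78 - 2q_B - (q_K) = 0.
Kestrel's profit: π_K = (97 - Q)q_K - (24q_K). Setting ∂π_K/∂q_K = 0: 73 - 2q_K - (q_B) = 0.
Best responses: q_B = (78 - q_K)/2, q_K = (73 - q_B)/2.
Solving the pair: q_B = 83/3, q_K = 68/3.
Total output Q = 151/3, so price P = 97 - 151/3 = 140/3.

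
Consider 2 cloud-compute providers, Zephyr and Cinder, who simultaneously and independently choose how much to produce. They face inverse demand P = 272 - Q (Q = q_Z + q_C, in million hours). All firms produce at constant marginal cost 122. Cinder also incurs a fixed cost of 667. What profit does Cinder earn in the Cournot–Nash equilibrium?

Each firm earns π_i = (272 - Q)q_i - 122q_i.
Setting ∂π_i/∂q_i = 0 with rivals' quantities fixed: 150 - 2q_i - q_j = 0.
With identical firms every q_j equals q_i, so q_j = q_i and 150 = 3q_i, giving q_i = 50.
Price P = 272 - 100 = 172.
Cinder's profit: (172 - 122)·50 - 667 = 1833.

1833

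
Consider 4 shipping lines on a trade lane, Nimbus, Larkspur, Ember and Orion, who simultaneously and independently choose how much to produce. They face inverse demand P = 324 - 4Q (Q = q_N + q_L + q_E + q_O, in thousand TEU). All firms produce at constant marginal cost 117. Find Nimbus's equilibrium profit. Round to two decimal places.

A representative firm's profit is π_i = q_i(324 - 4Q) - 117q_i.
First-order condition (treating rivals' output as given): 207 - 8q_i - 4·Σ_{j≠i} q_j = 0.
With identical firms every q_j equals q_i, so Σ_{j≠i} q_j = 3q_i and 207 = 20q_i, giving q_i = 207/20.
Price P = 324 - 4·(207/5) = 792/5.
Nimbus's profit: (792/5 - 117)·(207/20) = 428.4900.

428.49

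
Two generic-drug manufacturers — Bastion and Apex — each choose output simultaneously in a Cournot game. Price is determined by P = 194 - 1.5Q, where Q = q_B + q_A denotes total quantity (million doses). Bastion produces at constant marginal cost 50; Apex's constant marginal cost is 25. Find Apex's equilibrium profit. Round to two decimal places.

2787.85

Bastion's profit: π_B = (194 - 1.5Q)q_B - (50q_B). Setting ∂π_B/∂q_B = 0: 144 - 3q_B - (3/2)(q_A) = 0.
Apex's profit: π_A = (194 - 1.5Q)q_A - (25q_A). Setting ∂π_A/∂q_A = 0: 169 - 3q_A - (3/2)(q_B) = 0.
Best responses: q_B = (144 - (3/2)q_A)/3, q_A = (169 - (3/2)q_B)/3.
Substituting one into the other gives q_B = 238/9 and q_A = 388/9.
Price P = 194 - (3/2)·(626/9) = 269/3.
Apex's profit: (269/3 - 25)·(388/9) = 2787.8519.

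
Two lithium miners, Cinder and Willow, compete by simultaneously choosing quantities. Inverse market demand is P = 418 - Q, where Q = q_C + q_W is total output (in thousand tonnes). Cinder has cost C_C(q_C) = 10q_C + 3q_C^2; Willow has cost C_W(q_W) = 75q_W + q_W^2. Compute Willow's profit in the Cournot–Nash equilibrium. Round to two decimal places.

Cinder's profit: π_C = (418 - Q)q_C - (10q_C + 3q_C²). Setting ∂π_C/∂q_C = 0: 408 - 8q_C - (q_W) = 0.
Willow's first-order condition: 343 - 4q_W - (q_C) = 0.
Best responses: q_C = (408 - q_W)/8, q_W = (343 - q_C)/4.
Solving the pair: q_C = 1289/31, q_W = 75.3548.
Price P = 418 - 116.9355 = 301.0645.
Willow's profit: 301.0645·75.3548 - 75·75.3548 - 75.3548² = 11356.7034.

11356.70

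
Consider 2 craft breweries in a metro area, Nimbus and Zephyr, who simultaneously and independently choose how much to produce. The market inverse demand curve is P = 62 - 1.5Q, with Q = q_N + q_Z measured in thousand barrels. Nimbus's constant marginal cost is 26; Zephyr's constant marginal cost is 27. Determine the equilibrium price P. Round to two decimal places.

Nimbus's profit: π_N = (62 - 1.5Q)q_N - (26q_N). Setting ∂π_N/∂q_N = 0: 36 - 3q_N - (3/2)(q_Z) = 0.
Zephyr's profit: π_Z = (62 - 1.5Q)q_Z - (27q_Z). Setting ∂π_Z/∂q_Z = 0: 35 - 3q_Z - (3/2)(q_N) = 0.
Best responses: q_N = (36 - (3/2)q_Z)/3, q_Z = (35 - (3/2)q_N)/3.
Solving the pair: q_N = 74/9, q_Z = 68/9.
Total output Q = 142/9, so price P = 62 - (3/2)·(142/9) = 115/3.

38.33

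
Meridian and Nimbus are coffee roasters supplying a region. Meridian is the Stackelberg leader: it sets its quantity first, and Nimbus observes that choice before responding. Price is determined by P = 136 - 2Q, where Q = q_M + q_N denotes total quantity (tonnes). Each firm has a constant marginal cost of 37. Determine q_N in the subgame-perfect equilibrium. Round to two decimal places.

Solve by backward induction. Given q_M, the follower Nimbus maximises π_N = (136 - 2q_M - 2q_N)q_N - 37q_N.
∂π_N/∂q_N = 99 - 2q_M - 4q_N = 0 gives the reaction function q_N = (99 - 2q_M)/4.
Meridian substitutes q_N(q_M) into its own profit: π_M = q_M(136 - 2q_M - (99 - 2q_M)/2) - 37q_M = (173/2 - q_M)q_M - 37q_M.
The leader's first-order condition 99/2 - 2q_M = 0 yields q_M = 99/4.
Then q_N = (99 - 2·(99/4))/4 = 99/8.

12.38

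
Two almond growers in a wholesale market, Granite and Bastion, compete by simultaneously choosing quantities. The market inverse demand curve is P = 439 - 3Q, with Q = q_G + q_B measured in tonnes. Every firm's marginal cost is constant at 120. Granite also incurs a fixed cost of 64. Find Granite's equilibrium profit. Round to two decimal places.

Each firm earns π_i = (439 - 3Q)q_i - 120q_i.
First-order condition (treating rivals' output as given): 319 - 6q_i - 3q_j = 0.
With identical firms every q_j equals q_i, so q_j = q_i and 319 = 9q_i, giving q_i = 319/9.
Price P = 439 - 3·(638/9) = 679/3.
Granite's profit: (679/3 - 120)·(319/9) - 64 = 3704.9259.

3704.93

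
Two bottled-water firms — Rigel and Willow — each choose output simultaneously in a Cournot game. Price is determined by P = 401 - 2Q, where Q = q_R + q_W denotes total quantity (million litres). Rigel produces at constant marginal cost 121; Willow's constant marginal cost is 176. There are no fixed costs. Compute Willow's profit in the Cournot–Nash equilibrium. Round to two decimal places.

Rigel's profit: π_R = (401 - 2Q)q_R - (121q_R). Setting ∂π_R/∂q_R = 0: 280 - 4q_R - 2(q_W) = 0.
Willow's first-order condition: 225 - 4q_W - 2(q_R) = 0.
Best responses: q_R = (280 - 2q_W)/4, q_W = (225 - 2q_R)/4.
Substituting one into the other gives q_R = 335/6 and q_W = 85/3.
Price P = 401 - 2·(505/6) = 698/3.
Willow's profit: (698/3 - 176)·(85/3) = 1605.5556.

1605.56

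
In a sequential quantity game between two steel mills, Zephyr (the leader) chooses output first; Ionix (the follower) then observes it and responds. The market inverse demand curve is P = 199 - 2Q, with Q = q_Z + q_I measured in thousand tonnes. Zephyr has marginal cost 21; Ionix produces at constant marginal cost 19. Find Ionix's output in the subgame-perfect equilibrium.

23

Solve by backward induction. Given q_Z, the follower Ionix maximises π_I = (199 - 2q_Z - 2q_I)q_I - 19q_I.
Follower FOC: 180 - 2q_Z - 4q_I = 0, so q_I(q_Z) = (180 - 2q_Z)/4.
The leader anticipates this reaction. Substituting into P = 199 - 2Q gives P = 109 - q_Z, so π_Z = (109 - q_Z)q_Z - 21q_Z.
Leader FOC: 88 - 2q_Z = 0, so q_Z = 44.
Then q_I = (180 - 2·44)/4 = 23.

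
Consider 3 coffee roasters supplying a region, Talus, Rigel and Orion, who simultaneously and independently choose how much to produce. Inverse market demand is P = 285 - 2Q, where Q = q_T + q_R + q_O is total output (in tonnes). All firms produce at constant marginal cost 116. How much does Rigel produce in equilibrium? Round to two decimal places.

A representative firm's profit is π_i = q_i(285 - 2Q) - 116q_i.
First-order condition (treating rivals' output as given): 169 - 4q_i - 2·Σ_{j≠i} q_j = 0.
By symmetry each firm produces the same amount; substituting Σ_{j≠i} q_j = 2q_i yields q_i = 169/8.

21.13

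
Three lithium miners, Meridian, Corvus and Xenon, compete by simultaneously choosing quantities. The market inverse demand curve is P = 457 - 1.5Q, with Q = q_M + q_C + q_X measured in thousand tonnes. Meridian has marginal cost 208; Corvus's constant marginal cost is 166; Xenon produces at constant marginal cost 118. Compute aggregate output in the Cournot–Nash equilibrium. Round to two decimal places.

Meridian's profit: π_M = (457 - 1.5Q)q_M - (208q_M). Setting ∂π_M/∂q_M = 0: 249 - 3q_M - (3/2)(q_C + q_X) = 0.
Corvus's profit: π_C = (457 - 1.5Q)q_C - (166q_C). Setting ∂π_C/∂q_C = 0: 291 - 3q_C - (3/2)(q_M + q_X) = 0.
Xenon's first-order condition: 339 - 3q_X - (3/2)(q_M + q_C) = 0.
Adding the 3 conditions: 879 − 3Q − 3Q = 0, i.e. Q = 293/2.
Back-substituting: q_M = (249 − 879/4)/(3/2) = 39/2, q_C = (291 − 879/4)/(3/2) = 95/2, q_X = (339 − 879/4)/(3/2) = 159/2.
Total output Q = 39/2 + 95/2 + 159/2 = 293/2.

146.50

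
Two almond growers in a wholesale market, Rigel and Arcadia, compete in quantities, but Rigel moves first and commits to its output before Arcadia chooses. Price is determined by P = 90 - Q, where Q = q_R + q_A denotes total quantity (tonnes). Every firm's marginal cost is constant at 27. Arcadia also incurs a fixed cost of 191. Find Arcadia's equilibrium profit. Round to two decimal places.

57.06

The follower Arcadia best-responds to any q_R: π_A = (90 - Q)q_A - 27q_A.
Follower FOC: 63 - q_R - 2q_A = 0, so q_A(q_R) = (63 - q_R)/2.
The leader anticipates this reaction. Substituting into P = 90 - Q gives P = 117/2 - (1/2)q_R, so π_R = (117/2 - (1/2)q_R)q_R - 27q_R.
Leader FOC: 63/2 - q_R = 0, so q_R = 63/2.
Then q_A = (63 - 63/2)/2 = 63/4.
Price P = 90 - 189/4 = 171/4.
Arcadia's profit: (171/4 - 27)·(63/4) - 191 = 913/16.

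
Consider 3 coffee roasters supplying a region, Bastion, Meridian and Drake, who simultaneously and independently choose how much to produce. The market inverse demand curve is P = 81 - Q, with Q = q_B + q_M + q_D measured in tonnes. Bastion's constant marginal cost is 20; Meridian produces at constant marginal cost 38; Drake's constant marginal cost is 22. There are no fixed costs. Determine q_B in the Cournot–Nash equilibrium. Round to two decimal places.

20.25

Bastion's profit: π_B = (81 - Q)q_B - (20q_B). Setting ∂π_B/∂q_B = 0: 61 - 2q_B - (q_M + q_D) = 0.
Meridian's profit: π_M = (81 - Q)q_M - (38q_M). Setting ∂π_M/∂q_M = 0: 43 - 2q_M - (q_B + q_D) = 0.
Drake's first-order condition: 59 - 2q_D - (q_B + q_M) = 0.
Adding the 3 conditions: 163 − 2Q − 2Q = 0, i.e. Q = 163/4.
Back-substituting: q_B = (61 − 163/4) = 81/4, q_M = (43 − 163/4) = 9/4, q_D = (59 − 163/4) = 73/4.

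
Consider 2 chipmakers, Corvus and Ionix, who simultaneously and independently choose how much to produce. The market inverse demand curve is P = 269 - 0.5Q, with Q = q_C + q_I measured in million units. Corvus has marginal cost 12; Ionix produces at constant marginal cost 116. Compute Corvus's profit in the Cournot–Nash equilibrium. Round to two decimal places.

28960.22

Corvus's profit: π_C = (269 - 0.5Q)q_C - (12q_C). Setting ∂π_C/∂q_C = 0: 257 - q_C - (1/2)(q_I) = 0.
Ionix's profit: π_I = (269 - 0.5Q)q_I - (116q_I). Setting ∂π_I/∂q_I = 0: 153 - q_I - (1/2)(q_C) = 0.
Rearranging gives the reaction functions q_C = (257 - (1/2)q_I) and q_I = (153 - (1/2)q_C).
Substituting one into the other gives q_C = 722/3 and q_I = 98/3.
Price P = 269 - (1/2)·(820/3) = 397/3.
Corvus's profit: (397/3 - 12)·(722/3) = 28960.2222.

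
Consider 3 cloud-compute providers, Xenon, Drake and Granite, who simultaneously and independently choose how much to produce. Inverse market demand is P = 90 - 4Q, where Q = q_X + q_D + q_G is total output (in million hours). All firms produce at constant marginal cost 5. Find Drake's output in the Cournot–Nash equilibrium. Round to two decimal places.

Each firm earns π_i = (90 - 4Q)q_i - 5q_i.
Setting ∂π_i/∂q_i = 0 with rivals' quantities fixed: 85 - 8q_i - 4·Σ_{j≠i} q_j = 0.
With identical firms every q_j equals q_i, so Σ_{j≠i} q_j = 2q_i and 85 = 16q_i, giving q_i = 85/16.

5.31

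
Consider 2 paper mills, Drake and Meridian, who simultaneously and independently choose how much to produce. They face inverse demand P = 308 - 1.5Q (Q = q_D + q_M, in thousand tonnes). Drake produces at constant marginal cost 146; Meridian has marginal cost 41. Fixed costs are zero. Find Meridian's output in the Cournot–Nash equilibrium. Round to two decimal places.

82.67

Drake's profit: π_D = (308 - 1.5Q)q_D - (146q_D). Setting ∂π_D/∂q_D = 0: 162 - 3q_D - (3/2)(q_M) = 0.
Meridian's profit: π_M = (308 - 1.5Q)q_M - (41q_M). Setting ∂π_M/∂q_M = 0: 267 - 3q_M - (3/2)(q_D) = 0.
So q_D = (162 - (3/2)q_M)/3 and q_M = (267 - (3/2)q_D)/3.
Substituting one into the other gives q_D = 38/3 and q_M = 248/3.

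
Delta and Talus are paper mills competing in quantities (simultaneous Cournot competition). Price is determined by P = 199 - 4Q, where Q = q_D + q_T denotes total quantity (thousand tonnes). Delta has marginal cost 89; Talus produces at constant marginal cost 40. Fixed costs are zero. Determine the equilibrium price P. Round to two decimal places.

109.33

Delta's profit: π_D = (199 - 4Q)q_D - (89q_D). Setting ∂π_D/∂q_D = 0: 110 - 8q_D - 4(q_T) = 0.
Talus's profit: π_T = (199 - 4Q)q_T - (40q_T). Setting ∂π_T/∂q_T = 0: 159 - 8q_T - 4(q_D) = 0.
Best responses: q_D = (110 - 4q_T)/8, q_T = (159 - 4q_D)/8.
Substituting one into the other gives q_D = 61/12 and q_T = 52/3.
Total output Q = 269/12, so price P = 199 - 4·(269/12) = 328/3.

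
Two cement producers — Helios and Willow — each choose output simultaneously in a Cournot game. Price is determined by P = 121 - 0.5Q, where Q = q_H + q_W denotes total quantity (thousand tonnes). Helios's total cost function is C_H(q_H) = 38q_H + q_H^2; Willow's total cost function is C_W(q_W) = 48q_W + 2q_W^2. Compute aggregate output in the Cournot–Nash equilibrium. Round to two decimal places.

Helios's profit: π_H = (121 - 0.5Q)q_H - (38q_H + q_H²). Setting ∂π_H/∂q_H = 0: 83 - 3q_H - (1/2)(q_W) = 0.
Willow's profit: π_W = (121 - 0.5Q)q_W - (48q_W + 2q_W²). Setting ∂π_W/∂q_W = 0: 73 - 5q_W - (1/2)(q_H) = 0.
Best responses: q_H = (83 - (1/2)q_W)/3, q_W = (73 - (1/2)q_H)/5.
Solving the pair: q_H = 1514/59, q_W = 710/59.
Total output Q = 1514/59 + 710/59 = 37.6949.

37.69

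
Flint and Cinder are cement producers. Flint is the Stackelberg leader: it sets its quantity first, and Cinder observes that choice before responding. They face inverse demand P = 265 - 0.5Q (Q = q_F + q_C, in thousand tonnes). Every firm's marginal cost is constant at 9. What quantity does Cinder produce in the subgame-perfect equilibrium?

128

Solve by backward induction. Given q_F, the follower Cinder maximises π_C = (265 - (1/2)q_F - (1/2)q_C)q_C - 9q_C.
Follower FOC: 256 - (1/2)q_F - q_C = 0, so q_C(q_F) = (256 - (1/2)q_F).
Flint substitutes q_C(q_F) into its own profit: π_F = q_F(265 - (1/2)q_F - (256 - (1/2)q_F)/2) - 9q_F = (137 - (1/4)q_F)q_F - 9q_F.
The leader's first-order condition 128 - (1/2)q_F = 0 yields q_F = 256.
Then q_C = (256 - (1/2)·256) = 128.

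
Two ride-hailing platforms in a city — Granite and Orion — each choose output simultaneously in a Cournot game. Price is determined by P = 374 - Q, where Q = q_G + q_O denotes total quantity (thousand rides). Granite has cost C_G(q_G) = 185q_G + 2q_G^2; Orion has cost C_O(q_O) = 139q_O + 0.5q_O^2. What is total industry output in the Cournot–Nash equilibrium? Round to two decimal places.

91.35

Granite's profit: π_G = (374 - Q)q_G - (185q_G + 2q_G²). Setting ∂π_G/∂q_G = 0: 189 - 6q_G - (q_O) = 0.
Orion's first-order condition: 235 - 3q_O - (q_G) = 0.
Best responses: q_G = (189 - q_O)/6, q_O = (235 - q_G)/3.
Substituting one into the other gives q_G = 332/17 and q_O = 1221/17.
Total output Q = 332/17 + 1221/17 = 1553/17.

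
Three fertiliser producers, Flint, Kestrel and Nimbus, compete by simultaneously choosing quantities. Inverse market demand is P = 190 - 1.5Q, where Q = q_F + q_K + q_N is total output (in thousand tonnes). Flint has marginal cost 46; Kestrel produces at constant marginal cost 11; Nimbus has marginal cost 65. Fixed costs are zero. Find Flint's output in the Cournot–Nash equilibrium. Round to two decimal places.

Flint's profit: π_F = (190 - 1.5Q)q_F - (46q_F). Setting ∂π_F/∂q_F = 0: 144 - 3q_F - (3/2)(q_K + q_N) = 0.
Kestrel's first-order condition: 179 - 3q_K - (3/2)(q_F + q_N) = 0.
Nimbus's first-order condition: 125 - 3q_N - (3/2)(q_F + q_K) = 0.
Adding the 3 first-order conditions: 448 − 6Q = 0, so Q = 224/3.
Back-substituting: q_F = (144 − 112)/(3/2) = 64/3, q_K = (179 − 112)/(3/2) = 134/3, q_N = (125 − 112)/(3/2) = 26/3.

21.33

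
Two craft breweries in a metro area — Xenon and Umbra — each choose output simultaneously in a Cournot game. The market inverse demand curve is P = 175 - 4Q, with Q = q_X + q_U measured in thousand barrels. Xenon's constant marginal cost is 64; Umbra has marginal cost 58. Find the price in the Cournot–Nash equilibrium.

99

Xenon's profit: π_X = (175 - 4Q)q_X - (64q_X). Setting ∂π_X/∂q_X = 0: 111 - 8q_X - 4(q_U) = 0.
Umbra's first-order condition: 117 - 8q_U - 4(q_X) = 0.
Best responses: q_X = (111 - 4q_U)/8, q_U = (117 - 4q_X)/8.
Substituting one into the other gives q_X = 35/4 and q_U = 41/4.
Total output Q = 19, so price P = 175 - 4·19 = 99.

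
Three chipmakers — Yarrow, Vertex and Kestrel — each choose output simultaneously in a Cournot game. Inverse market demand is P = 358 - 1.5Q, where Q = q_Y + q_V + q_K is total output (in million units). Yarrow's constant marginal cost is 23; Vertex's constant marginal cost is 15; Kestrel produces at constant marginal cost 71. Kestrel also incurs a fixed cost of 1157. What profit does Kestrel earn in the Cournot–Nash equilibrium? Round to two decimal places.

238.38

Yarrow's profit: π_Y = (358 - 1.5Q)q_Y - (23q_Y). Setting ∂π_Y/∂q_Y = 0: 335 - 3q_Y - (3/2)(q_V + q_K) = 0.
Vertex's first-order condition: 343 - 3q_V - (3/2)(q_Y + q_K) = 0.
Kestrel's profit: π_K = (358 - 1.5Q)q_K - (71q_K). Setting ∂π_K/∂q_K = 0: 287 - 3q_K - (3/2)(q_Y + q_V) = 0.
Summing all 3 equations gives 965 − 6Q = 0, hence Q = 965/6.
Back-substituting: q_Y = (335 − 965/4)/(3/2) = 125/2, q_V = (343 − 965/4)/(3/2) = 407/6, q_K = (287 − 965/4)/(3/2) = 61/2.
Price P = 358 - (3/2)·(965/6) = 467/4.
Kestrel's profit: (467/4 - 71)·(61/2) - 1157 = 1907/8.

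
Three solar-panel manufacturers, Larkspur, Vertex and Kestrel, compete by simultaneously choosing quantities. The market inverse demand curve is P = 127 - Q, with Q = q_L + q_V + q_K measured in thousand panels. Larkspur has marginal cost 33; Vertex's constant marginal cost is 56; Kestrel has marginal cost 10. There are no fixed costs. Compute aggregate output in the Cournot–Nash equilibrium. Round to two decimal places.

70.50

Larkspur's profit: π_L = (127 - Q)q_L - (33q_L). Setting ∂π_L/∂q_L = 0: 94 - 2q_L - (q_V + q_K) = 0.
Vertex's first-order condition: 71 - 2q_V - (q_L + q_K) = 0.
Kestrel's first-order condition: 117 - 2q_K - (q_L + q_V) = 0.
Adding the 3 conditions: 282 − 2Q − 2Q = 0, i.e. Q = 141/2.
Back-substituting: q_L = (94 − 141/2) = 47/2, q_V = (71 − 141/2) = 1/2, q_K = (117 − 141/2) = 93/2.
Total output Q = 47/2 + 1/2 + 93/2 = 141/2.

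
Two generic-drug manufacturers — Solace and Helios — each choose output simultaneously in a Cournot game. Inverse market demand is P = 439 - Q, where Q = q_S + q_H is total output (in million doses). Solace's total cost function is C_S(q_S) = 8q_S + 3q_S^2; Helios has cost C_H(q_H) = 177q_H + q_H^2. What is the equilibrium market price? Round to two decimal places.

Solace's profit: π_S = (439 - Q)q_S - (8q_S + 3q_S²). Setting ∂π_S/∂q_S = 0: 431 - 8q_S - (q_H) = 0.
Helios's profit: π_H = (439 - Q)q_H - (177q_H + q_H²). Setting ∂π_H/∂q_H = 0: 262 - 4q_H - (q_S) = 0.
Rearranging gives the reaction functions q_S = (431 - q_H)/8 and q_H = (262 - q_S)/4.
Substituting one into the other gives q_S = 1462/31 and q_H = 1665/31.
Total output Q = 100.8710, so price P = 439 - 100.8710 = 338.1290.

338.13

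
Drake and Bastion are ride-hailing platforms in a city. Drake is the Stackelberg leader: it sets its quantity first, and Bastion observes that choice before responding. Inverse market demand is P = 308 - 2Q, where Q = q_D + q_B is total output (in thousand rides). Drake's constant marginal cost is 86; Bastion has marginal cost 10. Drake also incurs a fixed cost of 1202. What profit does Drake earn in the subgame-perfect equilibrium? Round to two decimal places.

130.25

The follower Bastion best-responds to any q_D: π_B = (308 - 2Q)q_B - 10q_B.
Setting the follower's marginal profit to zero, 298 - 2q_D - 4q_B = 0, i.e. q_B = (298 - 2q_D)/4.
Drake substitutes q_B(q_D) into its own profit: π_D = q_D(308 - 2q_D - (298 - 2q_D)/2) - 86q_D = (159 - q_D)q_D - 86q_D.
Leader FOC: 73 - 2q_D = 0, so q_D = 73/2.
Then q_B = (298 - 2·(73/2))/4 = 225/4.
Price P = 308 - 2·(371/4) = 245/2.
Drake's profit: (245/2 - 86)·(73/2) - 1202 = 521/4.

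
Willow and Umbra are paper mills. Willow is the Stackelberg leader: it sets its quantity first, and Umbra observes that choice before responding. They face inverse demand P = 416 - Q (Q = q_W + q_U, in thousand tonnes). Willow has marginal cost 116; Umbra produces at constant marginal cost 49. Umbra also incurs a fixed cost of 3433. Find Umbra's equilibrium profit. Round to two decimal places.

12254.56

Solve by backward induction. Given q_W, the follower Umbra maximises π_U = (416 - q_W - q_U)q_U - 49q_U.
Setting the follower's marginal profit to zero, 367 - q_W - 2q_U = 0, i.e. q_U = (367 - q_W)/2.
Willow substitutes q_U(q_W) into its own profit: π_W = q_W(416 - q_W - (367 - q_W)/2) - 116q_W = (465/2 - (1/2)q_W)q_W - 116q_W.
The leader's first-order condition 233/2 - q_W = 0 yields q_W = 233/2.
Then q_U = (367 - 233/2)/2 = 501/4.
Price P = 416 - 967/4 = 697/4.
Umbra's profit: (697/4 - 49)·(501/4) - 3433 = 12254.5625.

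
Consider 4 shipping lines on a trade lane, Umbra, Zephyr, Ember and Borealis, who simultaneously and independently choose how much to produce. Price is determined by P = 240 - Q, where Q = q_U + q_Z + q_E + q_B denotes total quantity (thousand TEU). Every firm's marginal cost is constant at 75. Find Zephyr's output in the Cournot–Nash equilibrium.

33

Each firm earns π_i = (240 - Q)q_i - 75q_i.
First-order condition (treating rivals' output as given): 165 - 2q_i - Σ_{j≠i} q_j = 0.
By symmetry each firm produces the same amount; substituting Σ_{j≠i} q_j = 3q_i yields q_i = 165/5 = 33.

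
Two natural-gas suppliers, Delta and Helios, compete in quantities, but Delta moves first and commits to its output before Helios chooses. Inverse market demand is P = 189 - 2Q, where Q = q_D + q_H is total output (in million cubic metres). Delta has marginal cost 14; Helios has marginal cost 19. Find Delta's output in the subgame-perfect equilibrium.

The follower Helios best-responds to any q_D: π_H = (189 - 2Q)q_H - 19q_H.
∂π_H/∂q_H = 170 - 2q_D - 4q_H = 0 gives the reaction function q_H = (170 - 2q_D)/4.
The leader anticipates this reaction. Substituting into P = 189 - 2Q gives P = 104 - q_D, so π_D = (104 - q_D)q_D - 14q_D.
Maximising: ∂π_D/∂q_D = 90 - 2q_D = 0, giving q_D = 45.
Then q_H = (170 - 2·45)/4 = 20.

45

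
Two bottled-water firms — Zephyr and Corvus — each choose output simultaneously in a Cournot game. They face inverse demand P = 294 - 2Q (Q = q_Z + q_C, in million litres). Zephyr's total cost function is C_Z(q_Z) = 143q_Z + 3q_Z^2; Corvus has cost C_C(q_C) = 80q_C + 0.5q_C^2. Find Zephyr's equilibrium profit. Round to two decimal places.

252.67

Zephyr's profit: π_Z = (294 - 2Q)q_Z - (143q_Z + 3q_Z²). Setting ∂π_Z/∂q_Z = 0: 151 - 10q_Z - 2(q_C) = 0.
Corvus's first-order condition: 214 - 5q_C - 2(q_Z) = 0.
Rearranging gives the reaction functions q_Z = (151 - 2q_C)/10 and q_C = (214 - 2q_Z)/5.
Solving the pair: q_Z = 327/46, q_C = 919/23.
Price P = 294 - 2·47.0652 = 199.8696.
Zephyr's profit: 199.8696·(327/46) - 143·(327/46) - 3(327/46)² = 252.6678.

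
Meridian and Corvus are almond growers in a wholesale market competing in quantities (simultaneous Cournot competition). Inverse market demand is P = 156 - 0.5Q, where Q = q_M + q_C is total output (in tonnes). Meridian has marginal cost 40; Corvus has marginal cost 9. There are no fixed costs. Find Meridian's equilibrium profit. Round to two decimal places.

Meridian's profit: π_M = (156 - 0.5Q)q_M - (40q_M). Setting ∂π_M/∂q_M = 0: 116 - q_M - (1/2)(q_C) = 0.
Corvus's profit: π_C = (156 - 0.5Q)q_C - (9q_C). Setting ∂π_C/∂q_C = 0: 147 - q_C - (1/2)(q_M) = 0.
Rearranging gives the reaction functions q_M = (116 - (1/2)q_C) and q_C = (147 - (1/2)q_M).
Substituting one into the other gives q_M = 170/3 and q_C = 356/3.
Price P = 156 - (1/2)·(526/3) = 205/3.
Meridian's profit: (205/3 - 40)·(170/3) = 1605.5556.

1605.56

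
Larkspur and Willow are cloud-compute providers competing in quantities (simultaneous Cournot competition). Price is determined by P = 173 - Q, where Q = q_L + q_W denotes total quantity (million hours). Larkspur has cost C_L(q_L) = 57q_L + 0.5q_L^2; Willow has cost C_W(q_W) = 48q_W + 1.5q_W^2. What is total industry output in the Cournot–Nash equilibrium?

Larkspur's profit: π_L = (173 - Q)q_L - (57q_L + (1/2)q_L²). Setting ∂π_L/∂q_L = 0: 116 - 3q_L - (q_W) = 0.
Willow's first-order condition: 125 - 5q_W - (q_L) = 0.
Rearranging gives the reaction functions q_L = (116 - q_W)/3 and q_W = (125 - q_L)/5.
Solving the pair: q_L = 65/2, q_W = 37/2.
Total output Q = 65/2 + 37/2 = 51.

51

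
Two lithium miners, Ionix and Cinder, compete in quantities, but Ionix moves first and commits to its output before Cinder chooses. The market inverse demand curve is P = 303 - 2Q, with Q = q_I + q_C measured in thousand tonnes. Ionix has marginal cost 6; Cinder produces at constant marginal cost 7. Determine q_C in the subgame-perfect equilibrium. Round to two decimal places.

Solve by backward induction. Given q_I, the follower Cinder maximises π_C = (303 - 2q_I - 2q_C)q_C - 7q_C.
∂π_C/∂q_C = 296 - 2q_I - 4q_C = 0 gives the reaction function q_C = (296 - 2q_I)/4.
The leader anticipates this reaction. Substituting into P = 303 - 2Q gives P = 155 - q_I, so π_I = (155 - q_I)q_I - 6q_I.
Leader FOC: 149 - 2q_I = 0, so q_I = 149/2.
Then q_C = (296 - 2·(149/2))/4 = 147/4.

36.75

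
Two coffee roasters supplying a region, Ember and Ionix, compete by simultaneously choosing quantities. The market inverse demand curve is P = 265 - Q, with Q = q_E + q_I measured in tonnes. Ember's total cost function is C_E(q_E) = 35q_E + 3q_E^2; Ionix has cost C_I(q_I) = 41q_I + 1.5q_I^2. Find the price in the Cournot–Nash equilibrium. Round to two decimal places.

201.21

Ember's profit: π_E = (265 - Q)q_E - (35q_E + 3q_E²). Setting ∂π_E/∂q_E = 0: 230 - 8q_E - (q_I) = 0.
Ionix's first-order condition: 224 - 5q_I - (q_E) = 0.
Best responses: q_E = (230 - q_I)/8, q_I = (224 - q_E)/5.
Substituting one into the other gives q_E = 926/39 and q_I = 1562/39.
Total output Q = 63.7949, so price P = 265 - 63.7949 = 201.2051.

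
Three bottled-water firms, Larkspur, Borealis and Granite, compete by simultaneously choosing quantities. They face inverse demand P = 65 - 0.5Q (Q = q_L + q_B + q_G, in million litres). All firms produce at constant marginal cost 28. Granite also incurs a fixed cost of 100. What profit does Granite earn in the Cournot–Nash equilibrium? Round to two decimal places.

Each firm earns π_i = (65 - 0.5Q)q_i - 28q_i.
First-order condition (treating rivals' output as given): 37 - q_i - (1/2)·Σ_{j≠i} q_j = 0.
By symmetry each firm produces the same amount; substituting Σ_{j≠i} q_j = 2q_i yields q_i = 37/2.
Price P = 65 - (1/2)·(111/2) = 149/4.
Granite's profit: (149/4 - 28)·(37/2) - 100 = 569/8.

71.13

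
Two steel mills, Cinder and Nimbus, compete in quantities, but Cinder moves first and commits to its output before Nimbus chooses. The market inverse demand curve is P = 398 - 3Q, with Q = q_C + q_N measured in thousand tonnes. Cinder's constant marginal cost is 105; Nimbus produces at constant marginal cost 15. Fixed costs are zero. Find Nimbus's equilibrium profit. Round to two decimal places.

Solve by backward induction. Given q_C, the follower Nimbus maximises π_N = (398 - 3q_C - 3q_N)q_N - 15q_N.
∂π_N/∂q_N = 383 - 3q_C - 6q_N = 0 gives the reaction function q_N = (383 - 3q_C)/6.
Cinder substitutes q_N(q_C) into its own profit: π_C = q_C(398 - 3q_C - (383 - 3q_C)/2) - 105q_C = (413/2 - (3/2)q_C)q_C - 105q_C.
The leader's first-order condition 203/2 - 3q_C = 0 yields q_C = 203/6.
Then q_N = (383 - 3·(203/6))/6 = 563/12.
Price P = 398 - 3·(323/4) = 623/4.
Nimbus's profit: (623/4 - 15)·(563/12) = 6603.5208.

6603.52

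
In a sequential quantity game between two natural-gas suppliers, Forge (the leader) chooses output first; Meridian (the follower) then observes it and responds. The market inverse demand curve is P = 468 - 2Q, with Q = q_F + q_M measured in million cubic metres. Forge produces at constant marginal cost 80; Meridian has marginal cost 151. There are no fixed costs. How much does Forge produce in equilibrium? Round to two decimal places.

114.75

Solve by backward induction. Given q_F, the follower Meridian maximises π_M = (468 - 2q_F - 2q_M)q_M - 151q_M.
∂π_M/∂q_M = 317 - 2q_F - 4q_M = 0 gives the reaction function q_M = (317 - 2q_F)/4.
The leader anticipates this reaction. Substituting into P = 468 - 2Q gives P = 619/2 - q_F, so π_F = (619/2 - q_F)q_F - 80q_F.
The leader's first-order condition 459/2 - 2q_F = 0 yields q_F = 459/4.
Then q_M = (317 - 2·(459/4))/4 = 175/8.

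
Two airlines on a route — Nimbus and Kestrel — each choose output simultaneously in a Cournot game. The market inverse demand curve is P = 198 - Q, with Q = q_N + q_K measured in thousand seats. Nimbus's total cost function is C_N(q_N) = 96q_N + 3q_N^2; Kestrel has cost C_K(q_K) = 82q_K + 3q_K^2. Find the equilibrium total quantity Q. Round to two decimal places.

Nimbus's profit: π_N = (198 - Q)q_N - (96q_N + 3q_N²). Setting ∂π_N/∂q_N = 0: 102 - 8q_N - (q_K) = 0.
Kestrel's profit: π_K = (198 - Q)q_K - (82q_K + 3q_K²). Setting ∂π_K/∂q_K = 0: 116 - 8q_K - (q_N) = 0.
Rearranging gives the reaction functions q_N = (102 - q_K)/8 and q_K = (116 - q_N)/8.
Solving the pair: q_N = 100/9, q_K = 118/9.
Total output Q = 100/9 + 118/9 = 218/9.

24.22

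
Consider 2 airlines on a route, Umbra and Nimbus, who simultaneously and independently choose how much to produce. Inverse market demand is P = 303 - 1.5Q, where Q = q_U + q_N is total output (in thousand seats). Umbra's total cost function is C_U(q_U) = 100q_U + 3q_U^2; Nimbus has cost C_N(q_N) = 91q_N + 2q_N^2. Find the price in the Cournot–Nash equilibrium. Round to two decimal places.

236.17

Umbra's profit: π_U = (303 - 1.5Q)q_U - (100q_U + 3q_U²). Setting ∂π_U/∂q_U = 0: 203 - 9q_U - (3/2)(q_N) = 0.
Nimbus's profit: π_N = (303 - 1.5Q)q_N - (91q_N + 2q_N²). Setting ∂π_N/∂q_N = 0: 212 - 7q_N - (3/2)(q_U) = 0.
Best responses: q_U = (203 - (3/2)q_N)/9, q_N = (212 - (3/2)q_U)/7.
Solving the pair: q_U = 18.1564, q_N = 26.3951.
Total output Q = 44.5514, so price P = 303 - (3/2)·44.5514 = 236.1728.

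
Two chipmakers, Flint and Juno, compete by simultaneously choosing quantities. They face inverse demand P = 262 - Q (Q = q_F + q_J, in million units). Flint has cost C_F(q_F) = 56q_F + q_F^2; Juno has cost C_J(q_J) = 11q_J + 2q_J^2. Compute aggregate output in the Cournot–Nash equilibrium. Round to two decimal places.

Flint's profit: π_F = (262 - Q)q_F - (56q_F + q_F²). Setting ∂π_F/∂q_F = 0: 206 - 4q_F - (q_J) = 0.
Juno's profit: π_J = (262 - Q)q_J - (11q_J + 2q_J²). Setting ∂π_J/∂q_J = 0: 251 - 6q_J - (q_F) = 0.
So q_F = (206 - q_J)/4 and q_J = (251 - q_F)/6.
Solving the pair: q_F = 985/23, q_J = 798/23.
Total output Q = 985/23 + 798/23 = 1783/23.

77.52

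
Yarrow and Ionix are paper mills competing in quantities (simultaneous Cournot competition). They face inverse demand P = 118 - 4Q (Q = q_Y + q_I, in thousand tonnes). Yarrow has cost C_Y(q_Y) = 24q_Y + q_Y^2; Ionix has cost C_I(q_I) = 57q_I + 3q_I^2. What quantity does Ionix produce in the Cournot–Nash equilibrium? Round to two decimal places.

Yarrow's profit: π_Y = (118 - 4Q)q_Y - (24q_Y + q_Y²). Setting ∂π_Y/∂q_Y = 0: 94 - 10q_Y - 4(q_I) = 0.
Ionix's first-order condition: 61 - 14q_I - 4(q_Y) = 0.
Best responses: q_Y = (94 - 4q_I)/10, q_I = (61 - 4q_Y)/14.
Solving the pair: q_Y = 268/31, q_I = 117/62.

1.89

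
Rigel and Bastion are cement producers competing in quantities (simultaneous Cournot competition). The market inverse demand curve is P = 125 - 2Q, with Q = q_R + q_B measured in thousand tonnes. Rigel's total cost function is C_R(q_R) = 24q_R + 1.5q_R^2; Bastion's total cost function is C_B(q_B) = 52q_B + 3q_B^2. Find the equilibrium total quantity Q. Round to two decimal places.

17.77

Rigel's profit: π_R = (125 - 2Q)q_R - (24q_R + (3/2)q_R²). Setting ∂π_R/∂q_R = 0: 101 - 7q_R - 2(q_B) = 0.
Bastion's profit: π_B = (125 - 2Q)q_B - (52q_B + 3q_B²). Setting ∂π_B/∂q_B = 0: 73 - 10q_B - 2(q_R) = 0.
So q_R = (101 - 2q_B)/7 and q_B = (73 - 2q_R)/10.
Solving the pair: q_R = 144/11, q_B = 103/22.
Total output Q = 144/11 + 103/22 = 391/22.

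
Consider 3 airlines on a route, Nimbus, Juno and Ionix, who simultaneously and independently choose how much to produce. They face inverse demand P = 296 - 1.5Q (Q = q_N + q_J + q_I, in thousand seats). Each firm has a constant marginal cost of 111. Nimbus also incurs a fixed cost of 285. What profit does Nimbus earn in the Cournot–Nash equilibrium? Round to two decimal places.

1141.04

A representative firm's profit is π_i = q_i(296 - 1.5Q) - 111q_i.
Setting ∂π_i/∂q_i = 0 with rivals' quantities fixed: 185 - 3q_i - (3/2)·Σ_{j≠i} q_j = 0.
By symmetry each firm produces the same amount; substituting Σ_{j≠i} q_j = 2q_i yields q_i = 185/6.
Price P = 296 - (3/2)·(185/2) = 629/4.
Nimbus's profit: (629/4 - 111)·(185/6) - 285 = 1141.0417.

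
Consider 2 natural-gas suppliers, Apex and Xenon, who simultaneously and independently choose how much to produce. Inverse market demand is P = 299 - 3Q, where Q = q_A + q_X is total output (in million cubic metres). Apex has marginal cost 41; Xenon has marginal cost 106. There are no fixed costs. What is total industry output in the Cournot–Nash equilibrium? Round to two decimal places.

Apex's profit: π_A = (299 - 3Q)q_A - (41q_A). Setting ∂π_A/∂q_A = 0: 258 - 6q_A - 3(q_X) = 0.
Xenon's profit: π_X = (299 - 3Q)q_X - (106q_X). Setting ∂π_X/∂q_X = 0: 193 - 6q_X - 3(q_A) = 0.
So q_A = (258 - 3q_X)/6 and q_X = (193 - 3q_A)/6.
Solving the pair: q_A = 323/9, q_X = 128/9.
Total output Q = 323/9 + 128/9 = 451/9.

50.11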